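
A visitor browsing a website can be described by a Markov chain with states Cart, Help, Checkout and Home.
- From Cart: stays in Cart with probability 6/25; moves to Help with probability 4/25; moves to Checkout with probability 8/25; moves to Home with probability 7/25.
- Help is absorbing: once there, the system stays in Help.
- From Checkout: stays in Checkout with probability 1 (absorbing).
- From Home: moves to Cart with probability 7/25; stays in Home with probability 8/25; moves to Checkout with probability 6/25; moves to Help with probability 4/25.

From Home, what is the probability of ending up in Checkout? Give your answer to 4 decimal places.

Let h(s) be the probability of absorption at Checkout starting from transient state s. Then h(Checkout) = 1 and h(Help) = 0. By first-step analysis:
h(Cart) = 0.24·h(Cart) + 0.16·0 + 0.32·1 + 0.28·h(Home)
h(Home) = 0.28·h(Cart) + 0.16·0 + 0.24·1 + 0.32·h(Home)
Solving: h(Cart) = 0.6496, h(Home) = 0.6204.
Starting from Home, the probability is 0.6204.

0.6204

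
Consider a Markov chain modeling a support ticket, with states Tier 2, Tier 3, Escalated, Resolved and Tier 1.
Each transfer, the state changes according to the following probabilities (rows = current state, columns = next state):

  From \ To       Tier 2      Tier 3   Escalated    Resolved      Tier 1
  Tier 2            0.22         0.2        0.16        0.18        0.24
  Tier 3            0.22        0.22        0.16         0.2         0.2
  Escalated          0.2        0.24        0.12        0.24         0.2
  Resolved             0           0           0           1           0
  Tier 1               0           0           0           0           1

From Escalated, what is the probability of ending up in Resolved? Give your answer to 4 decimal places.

0.5118

Let h(s) be the probability of absorption at Resolved starting from transient state s. Then h(Resolved) = 1 and h(Tier 1) = 0. By first-step analysis:
h(Tier 2) = 0.22·h(Tier 2) + 0.2·h(Tier 3) + 0.16·h(Escalated) + 0.18·1 + 0.24·0
h(Tier 3) = 0.22·h(Tier 2) + 0.22·h(Tier 3) + 0.16·h(Escalated) + 0.2·1 + 0.2·0
h(Escalated) = 0.2·h(Tier 2) + 0.24·h(Tier 3) + 0.12·h(Escalated) + 0.24·1 + 0.2·0
Solving: h(Tier 2) = 0.4618, h(Tier 3) = 0.4916, h(Escalated) = 0.5118.
Starting from Escalated, the probability is 0.5118.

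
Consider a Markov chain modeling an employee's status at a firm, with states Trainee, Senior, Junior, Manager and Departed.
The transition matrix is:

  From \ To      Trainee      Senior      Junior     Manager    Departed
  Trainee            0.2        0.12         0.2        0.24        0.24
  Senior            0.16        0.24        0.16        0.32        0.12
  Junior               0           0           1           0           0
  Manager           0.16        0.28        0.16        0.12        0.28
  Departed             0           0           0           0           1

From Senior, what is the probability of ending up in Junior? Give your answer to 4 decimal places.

Let h(s) be the probability of absorption at Junior starting from transient state s. Then h(Junior) = 1 and h(Departed) = 0. By first-step analysis:
h(Trainee) = 0.2·h(Trainee) + 0.12·h(Senior) + 0.2·1 + 0.24·h(Manager) + 0.24·0
h(Senior) = 0.16·h(Trainee) + 0.24·h(Senior) + 0.16·1 + 0.32·h(Manager) + 0.12·0
h(Manager) = 0.16·h(Trainee) + 0.28·h(Senior) + 0.16·1 + 0.12·h(Manager) + 0.28·0
Solving: h(Trainee) = 0.4466, h(Senior) = 0.4795, h(Manager) = 0.4156.
Starting from Senior, the probability is 0.4795.

0.4795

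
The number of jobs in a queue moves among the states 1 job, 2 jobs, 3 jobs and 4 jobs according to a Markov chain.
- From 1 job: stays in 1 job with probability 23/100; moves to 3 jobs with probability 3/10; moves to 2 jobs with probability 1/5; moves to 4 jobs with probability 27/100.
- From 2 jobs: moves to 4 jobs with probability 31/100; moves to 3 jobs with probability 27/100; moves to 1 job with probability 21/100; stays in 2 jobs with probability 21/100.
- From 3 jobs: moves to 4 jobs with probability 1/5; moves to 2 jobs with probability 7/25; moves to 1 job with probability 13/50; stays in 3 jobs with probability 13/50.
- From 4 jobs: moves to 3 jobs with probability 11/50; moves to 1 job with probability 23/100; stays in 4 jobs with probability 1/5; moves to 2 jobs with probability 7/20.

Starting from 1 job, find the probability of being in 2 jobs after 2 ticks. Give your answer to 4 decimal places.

Propagate the distribution vector 2 ticks from 1 job.
After 0 ticks: (1.0000, 0.0000, 0.0000, 0.0000)
After 1 tick: (0.2300, 0.2000, 0.3000, 0.2700)
After 2 ticks: (0.2350, 0.2665, 0.2604, 0.2381)
P(in 2 jobs after 2 ticks) = 0.2665

0.2665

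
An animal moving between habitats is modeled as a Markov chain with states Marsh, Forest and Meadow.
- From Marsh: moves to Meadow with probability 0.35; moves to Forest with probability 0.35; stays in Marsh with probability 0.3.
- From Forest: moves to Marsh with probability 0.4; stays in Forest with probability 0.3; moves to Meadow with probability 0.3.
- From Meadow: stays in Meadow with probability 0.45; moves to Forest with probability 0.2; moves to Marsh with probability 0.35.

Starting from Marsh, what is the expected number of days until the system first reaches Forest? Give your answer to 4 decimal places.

3.4286

Let t(s) be the expected number of days to first reach Forest from state s, with t(Forest) = 0. Conditioning on the first day:
t(Marsh) = 1 + 0.3·t(Marsh) + 0.35·t(Meadow)
t(Meadow) = 1 + 0.35·t(Marsh) + 0.45·t(Meadow)
Solving: t(Marsh) = 3.4286, t(Meadow) = 4.0000.
Expected days from Marsh to Forest: 3.4286.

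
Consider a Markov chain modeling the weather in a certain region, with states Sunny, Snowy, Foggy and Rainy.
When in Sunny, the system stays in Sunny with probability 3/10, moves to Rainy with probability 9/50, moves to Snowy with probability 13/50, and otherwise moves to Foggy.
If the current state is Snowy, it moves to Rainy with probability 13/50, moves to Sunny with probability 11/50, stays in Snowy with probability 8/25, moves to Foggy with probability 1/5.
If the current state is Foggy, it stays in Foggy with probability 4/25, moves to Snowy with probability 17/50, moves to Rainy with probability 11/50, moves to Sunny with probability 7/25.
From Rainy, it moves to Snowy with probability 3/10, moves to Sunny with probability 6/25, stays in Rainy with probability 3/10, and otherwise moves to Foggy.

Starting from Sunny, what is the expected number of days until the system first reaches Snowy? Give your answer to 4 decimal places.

3.4974

Let t(s) be the expected number of days to first reach Snowy from state s, with t(Snowy) = 0. Conditioning on the first day:
t(Sunny) = 1 + 0.3·t(Sunny) + 0.26·t(Foggy) + 0.18·t(Rainy)
t(Foggy) = 1 + 0.28·t(Sunny) + 0.16·t(Foggy) + 0.22·t(Rainy)
t(Rainy) = 1 + 0.24·t(Sunny) + 0.16·t(Foggy) + 0.3·t(Rainy)
Solving: t(Sunny) = 3.4974, t(Foggy) = 3.2383, t(Rainy) = 3.3679.
Expected days from Sunny to Snowy: 3.4974.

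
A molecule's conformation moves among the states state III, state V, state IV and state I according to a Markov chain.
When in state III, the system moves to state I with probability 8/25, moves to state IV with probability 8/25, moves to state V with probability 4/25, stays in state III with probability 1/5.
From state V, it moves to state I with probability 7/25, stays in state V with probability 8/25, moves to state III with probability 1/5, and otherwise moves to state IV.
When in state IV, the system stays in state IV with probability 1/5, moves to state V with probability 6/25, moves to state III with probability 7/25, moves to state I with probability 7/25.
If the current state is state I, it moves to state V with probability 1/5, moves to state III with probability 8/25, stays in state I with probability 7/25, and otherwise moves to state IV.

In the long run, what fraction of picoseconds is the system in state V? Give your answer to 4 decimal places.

0.2262

Let the stationary distribution be π with π = πP and π_1 + π_2 + π_3 + π_4 = 1.
π_1 = 0.2·π_1 + 0.2·π_2 + 0.28·π_3 + 0.32·π_4
π_2 = 0.16·π_1 + 0.32·π_2 + 0.24·π_3 + 0.2·π_4
π_3 = 0.32·π_1 + 0.2·π_2 + 0.2·π_3 + 0.2·π_4
Solving with the normalization constraint gives π = (0.2532, 0.2262, 0.2304, 0.2901).
So the stationary probability of state V is 0.2262.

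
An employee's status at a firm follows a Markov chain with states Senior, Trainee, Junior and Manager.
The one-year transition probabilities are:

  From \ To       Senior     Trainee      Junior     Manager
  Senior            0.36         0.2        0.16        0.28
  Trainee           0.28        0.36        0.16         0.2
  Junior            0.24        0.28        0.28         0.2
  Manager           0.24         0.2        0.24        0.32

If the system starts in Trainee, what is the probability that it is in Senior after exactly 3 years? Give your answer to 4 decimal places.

0.2854

Propagate the distribution vector 3 years from Trainee.
After 0 years: (0.0000, 1.0000, 0.0000, 0.0000)
After 1 year: (0.2800, 0.3600, 0.1600, 0.2000)
After 2 years: (0.2880, 0.2704, 0.1952, 0.2464)
After 3 years: (0.2854, 0.2589, 0.2031, 0.2526)
P(in Senior after 3 years) = 0.2854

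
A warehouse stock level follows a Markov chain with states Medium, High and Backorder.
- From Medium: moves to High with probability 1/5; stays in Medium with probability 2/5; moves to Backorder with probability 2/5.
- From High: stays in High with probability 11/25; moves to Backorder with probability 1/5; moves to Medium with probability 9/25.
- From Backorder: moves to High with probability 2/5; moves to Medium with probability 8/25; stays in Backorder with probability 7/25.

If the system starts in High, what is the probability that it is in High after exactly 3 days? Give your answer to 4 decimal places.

0.3405

Propagate the distribution vector 3 days from High.
After 0 days: (0.0000, 1.0000, 0.0000)
After 1 day: (0.3600, 0.4400, 0.2000)
After 2 days: (0.3664, 0.3456, 0.2880)
After 3 days: (0.3631, 0.3405, 0.2963)
P(in High after 3 days) = 0.3405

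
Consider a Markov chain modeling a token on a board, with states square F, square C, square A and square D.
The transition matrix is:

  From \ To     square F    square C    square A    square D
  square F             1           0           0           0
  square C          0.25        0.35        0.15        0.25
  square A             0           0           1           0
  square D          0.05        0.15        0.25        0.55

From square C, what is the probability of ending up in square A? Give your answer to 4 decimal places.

0.5098

Let h(s) be the probability of absorption at square A starting from transient state s. Then h(square A) = 1 and h(square F) = 0. By first-step analysis:
h(square C) = 0.25·0 + 0.35·h(square C) + 0.15·1 + 0.25·h(square D)
h(square D) = 0.05·0 + 0.15·h(square C) + 0.25·1 + 0.55·h(square D)
Solving: h(square C) = 0.5098, h(square D) = 0.7255.
Starting from square C, the probability is 0.5098.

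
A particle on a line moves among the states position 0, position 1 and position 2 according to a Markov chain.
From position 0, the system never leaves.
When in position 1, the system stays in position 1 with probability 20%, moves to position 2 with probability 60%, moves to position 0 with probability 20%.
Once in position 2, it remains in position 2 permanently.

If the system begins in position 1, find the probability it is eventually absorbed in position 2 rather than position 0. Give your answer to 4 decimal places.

0.7500

Let h(s) be the probability of absorption at position 2 starting from transient state s. Then h(position 2) = 1 and h(position 0) = 0. By first-step analysis:
h(position 1) = 0.2·0 + 0.2·h(position 1) + 0.6·1
Solving: h(position 1) = 0.7500.
Starting from position 1, the probability is 0.7500.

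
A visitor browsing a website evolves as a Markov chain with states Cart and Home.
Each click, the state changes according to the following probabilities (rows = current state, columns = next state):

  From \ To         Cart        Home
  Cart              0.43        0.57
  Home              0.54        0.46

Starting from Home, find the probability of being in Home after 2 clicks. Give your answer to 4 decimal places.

Sum over the intermediate state after 1 click:
P = P(Home→Cart)·P(Cart→Home) + P(Home→Home)·P(Home→Home)
  = 0.54×0.57 + 0.46×0.46
  = 0.3078 + 0.2116 = 0.5194

0.5194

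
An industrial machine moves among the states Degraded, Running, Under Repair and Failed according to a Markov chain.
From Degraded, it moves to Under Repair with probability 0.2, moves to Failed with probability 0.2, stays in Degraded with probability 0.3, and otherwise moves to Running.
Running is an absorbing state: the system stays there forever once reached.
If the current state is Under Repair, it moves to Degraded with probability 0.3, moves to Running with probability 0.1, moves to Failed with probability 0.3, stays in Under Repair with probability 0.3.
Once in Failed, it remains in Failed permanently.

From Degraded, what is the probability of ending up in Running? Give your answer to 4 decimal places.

0.5349

Let h(s) be the probability of absorption at Running starting from transient state s. Then h(Running) = 1 and h(Failed) = 0. By first-step analysis:
h(Degraded) = 0.3·h(Degraded) + 0.3·1 + 0.2·h(Under Repair) + 0.2·0
h(Under Repair) = 0.3·h(Degraded) + 0.1·1 + 0.3·h(Under Repair) + 0.3·0
Solving: h(Degraded) = 0.5349, h(Under Repair) = 0.3721.
Starting from Degraded, the probability is 0.5349.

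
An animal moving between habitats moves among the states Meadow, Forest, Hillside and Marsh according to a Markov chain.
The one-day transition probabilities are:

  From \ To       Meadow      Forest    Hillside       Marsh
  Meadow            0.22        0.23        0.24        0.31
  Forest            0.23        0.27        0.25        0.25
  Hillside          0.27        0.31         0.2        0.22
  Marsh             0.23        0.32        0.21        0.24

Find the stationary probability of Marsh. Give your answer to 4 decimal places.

Let the stationary distribution be π with π = πP and π_1 + π_2 + π_3 + π_4 = 1.
π_1 = 0.22·π_1 + 0.23·π_2 + 0.27·π_3 + 0.23·π_4
π_2 = 0.23·π_1 + 0.27·π_2 + 0.31·π_3 + 0.32·π_4
π_3 = 0.24·π_1 + 0.25·π_2 + 0.2·π_3 + 0.21·π_4
Solving with the normalization constraint gives π = (0.2367, 0.2823, 0.2261, 0.2549).
So the stationary probability of Marsh is 0.2549.

0.2549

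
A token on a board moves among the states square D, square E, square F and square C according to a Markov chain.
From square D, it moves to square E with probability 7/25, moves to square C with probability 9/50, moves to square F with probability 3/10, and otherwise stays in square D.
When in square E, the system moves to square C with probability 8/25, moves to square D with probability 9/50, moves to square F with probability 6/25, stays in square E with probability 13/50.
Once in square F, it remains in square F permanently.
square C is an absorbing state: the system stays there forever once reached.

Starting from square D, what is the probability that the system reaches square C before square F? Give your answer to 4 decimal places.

Let h(s) be the probability of absorption at square C starting from transient state s. Then h(square C) = 1 and h(square F) = 0. By first-step analysis:
h(square D) = 0.24·h(square D) + 0.28·h(square E) + 0.3·0 + 0.18·1
h(square E) = 0.18·h(square D) + 0.26·h(square E) + 0.24·0 + 0.32·1
Solving: h(square D) = 0.4352, h(square E) = 0.5383.
Starting from square D, the probability is 0.4352.

0.4352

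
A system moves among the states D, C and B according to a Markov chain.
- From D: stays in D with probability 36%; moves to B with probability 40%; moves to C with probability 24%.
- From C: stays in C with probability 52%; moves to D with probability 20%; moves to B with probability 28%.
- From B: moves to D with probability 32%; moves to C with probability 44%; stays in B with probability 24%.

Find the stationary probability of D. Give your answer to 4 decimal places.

Let the stationary distribution be π with π = πP and π_1 + π_2 + π_3 = 1.
π_1 = 0.36·π_1 + 0.2·π_2 + 0.32·π_3
π_2 = 0.24·π_1 + 0.52·π_2 + 0.44·π_3
Solving with the normalization constraint gives π = (0.2812, 0.4171, 0.3017).
So the stationary probability of D is 0.2812.

0.2812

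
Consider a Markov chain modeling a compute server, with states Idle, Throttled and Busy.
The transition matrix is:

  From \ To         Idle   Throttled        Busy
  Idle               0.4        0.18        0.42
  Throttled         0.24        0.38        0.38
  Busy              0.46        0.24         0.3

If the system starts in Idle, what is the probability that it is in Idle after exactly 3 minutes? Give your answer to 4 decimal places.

0.3832

Propagate the distribution vector 3 minutes from Idle.
After 0 minutes: (1.0000, 0.0000, 0.0000)
After 1 minute: (0.4000, 0.1800, 0.4200)
After 2 minutes: (0.3964, 0.2412, 0.3624)
After 3 minutes: (0.3832, 0.2500, 0.3669)
P(in Idle after 3 minutes) = 0.3832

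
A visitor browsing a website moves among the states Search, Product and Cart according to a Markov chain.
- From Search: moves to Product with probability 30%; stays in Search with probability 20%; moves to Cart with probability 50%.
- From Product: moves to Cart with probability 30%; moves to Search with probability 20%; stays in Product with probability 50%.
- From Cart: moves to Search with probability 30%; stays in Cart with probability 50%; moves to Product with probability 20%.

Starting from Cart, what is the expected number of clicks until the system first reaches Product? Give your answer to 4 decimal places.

4.4000

Let t(s) be the expected number of clicks to first reach Product from state s, with t(Product) = 0. Conditioning on the first click:
t(Search) = 1 + 0.2·t(Search) + 0.5·t(Cart)
t(Cart) = 1 + 0.3·t(Search) + 0.5·t(Cart)
Solving: t(Search) = 4.0000, t(Cart) = 4.4000.
Expected clicks from Cart to Product: 4.4000.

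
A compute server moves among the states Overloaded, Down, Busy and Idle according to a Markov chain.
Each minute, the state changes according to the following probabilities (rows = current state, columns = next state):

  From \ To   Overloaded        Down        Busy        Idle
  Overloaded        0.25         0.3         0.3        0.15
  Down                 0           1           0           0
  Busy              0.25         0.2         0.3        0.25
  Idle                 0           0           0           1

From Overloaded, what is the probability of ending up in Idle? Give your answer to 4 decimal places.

Let h(s) be the probability of absorption at Idle starting from transient state s. Then h(Idle) = 1 and h(Down) = 0. By first-step analysis:
h(Overloaded) = 0.25·h(Overloaded) + 0.3·0 + 0.3·h(Busy) + 0.15·1
h(Busy) = 0.25·h(Overloaded) + 0.2·0 + 0.3·h(Busy) + 0.25·1
Solving: h(Overloaded) = 0.4000, h(Busy) = 0.5000.
Starting from Overloaded, the probability is 0.4000.

0.4000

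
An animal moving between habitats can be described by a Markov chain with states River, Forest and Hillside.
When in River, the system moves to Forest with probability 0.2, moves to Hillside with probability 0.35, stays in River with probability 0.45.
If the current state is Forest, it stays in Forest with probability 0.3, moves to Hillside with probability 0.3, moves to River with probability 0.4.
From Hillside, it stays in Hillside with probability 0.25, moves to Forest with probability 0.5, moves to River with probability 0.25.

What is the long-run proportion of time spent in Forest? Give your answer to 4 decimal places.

Let the stationary distribution be π with π = πP and π_1 + π_2 + π_3 = 1.
π_1 = 0.45·π_1 + 0.4·π_2 + 0.25·π_3
π_2 = 0.2·π_1 + 0.3·π_2 + 0.5·π_3
Solving with the normalization constraint gives π = (0.3731, 0.3234, 0.3035).
So the stationary probability of Forest is 0.3234.

0.3234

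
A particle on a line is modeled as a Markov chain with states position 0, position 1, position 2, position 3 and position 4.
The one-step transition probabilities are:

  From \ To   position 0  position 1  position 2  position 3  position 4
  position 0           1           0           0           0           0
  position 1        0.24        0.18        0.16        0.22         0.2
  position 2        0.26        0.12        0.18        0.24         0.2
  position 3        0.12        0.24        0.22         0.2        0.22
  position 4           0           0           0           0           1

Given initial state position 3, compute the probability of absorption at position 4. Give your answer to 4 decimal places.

Let h(s) be the probability of absorption at position 4 starting from transient state s. Then h(position 4) = 1 and h(position 0) = 0. By first-step analysis:
h(position 1) = 0.24·0 + 0.18·h(position 1) + 0.16·h(position 2) + 0.22·h(position 3) + 0.2·1
h(position 2) = 0.26·0 + 0.12·h(position 1) + 0.18·h(position 2) + 0.24·h(position 3) + 0.2·1
h(position 3) = 0.12·0 + 0.24·h(position 1) + 0.22·h(position 2) + 0.2·h(position 3) + 0.22·1
Solving: h(position 1) = 0.4848, h(position 2) = 0.4762, h(position 3) = 0.5514.
Starting from position 3, the probability is 0.5514.

0.5514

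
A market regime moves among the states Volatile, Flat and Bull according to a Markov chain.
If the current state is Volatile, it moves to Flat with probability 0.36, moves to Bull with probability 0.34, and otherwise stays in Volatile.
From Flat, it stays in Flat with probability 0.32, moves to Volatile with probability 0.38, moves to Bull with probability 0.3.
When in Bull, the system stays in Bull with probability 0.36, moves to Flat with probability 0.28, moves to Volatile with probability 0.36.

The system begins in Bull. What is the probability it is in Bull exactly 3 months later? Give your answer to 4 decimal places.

0.3339

Propagate the distribution vector 3 months from Bull.
After 0 months: (0.0000, 0.0000, 1.0000)
After 1 month: (0.3600, 0.2800, 0.3600)
After 2 months: (0.3440, 0.3200, 0.3360)
After 3 months: (0.3458, 0.3203, 0.3339)
P(in Bull after 3 months) = 0.3339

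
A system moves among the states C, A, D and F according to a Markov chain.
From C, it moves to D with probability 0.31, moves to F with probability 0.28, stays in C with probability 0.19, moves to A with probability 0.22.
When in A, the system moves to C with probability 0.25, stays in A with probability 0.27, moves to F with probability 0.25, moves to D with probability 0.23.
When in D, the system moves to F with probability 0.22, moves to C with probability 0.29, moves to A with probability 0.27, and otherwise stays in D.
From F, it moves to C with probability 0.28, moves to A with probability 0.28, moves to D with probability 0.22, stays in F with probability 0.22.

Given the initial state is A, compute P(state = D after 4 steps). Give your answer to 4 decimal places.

0.2453

Propagate the distribution vector 4 steps from A.
After 0 steps: (0.0000, 1.0000, 0.0000, 0.0000)
After 1 step: (0.2500, 0.2700, 0.2300, 0.2500)
After 2 steps: (0.2517, 0.2600, 0.2452, 0.2431)
After 3 steps: (0.2520, 0.2598, 0.2453, 0.2429)
After 4 steps: (0.2520, 0.2598, 0.2453, 0.2429)
P(in D after 4 steps) = 0.2453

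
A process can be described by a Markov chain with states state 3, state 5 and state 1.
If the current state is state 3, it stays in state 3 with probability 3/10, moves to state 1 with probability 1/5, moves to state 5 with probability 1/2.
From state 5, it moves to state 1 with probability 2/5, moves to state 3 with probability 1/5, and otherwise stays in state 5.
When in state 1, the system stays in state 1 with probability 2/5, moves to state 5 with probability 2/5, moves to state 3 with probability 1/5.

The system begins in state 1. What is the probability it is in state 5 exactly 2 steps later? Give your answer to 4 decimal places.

0.4200

Sum over the intermediate state after 1 step:
P = P(state 1→state 3)·P(state 3→state 5) + P(state 1→state 5)·P(state 5→state 5) + P(state 1→state 1)·P(state 1→state 5)
  = 0.2×0.5 + 0.4×0.4 + 0.4×0.4
  = 0.1000 + 0.1600 + 0.1600 = 0.4200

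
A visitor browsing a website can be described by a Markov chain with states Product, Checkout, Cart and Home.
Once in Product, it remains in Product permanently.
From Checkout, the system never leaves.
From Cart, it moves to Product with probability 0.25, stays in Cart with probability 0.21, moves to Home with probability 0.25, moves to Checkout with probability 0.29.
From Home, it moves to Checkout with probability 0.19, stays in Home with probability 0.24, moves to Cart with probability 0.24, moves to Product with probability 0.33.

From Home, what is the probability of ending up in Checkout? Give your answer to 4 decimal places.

Let h(s) be the probability of absorption at Checkout starting from transient state s. Then h(Checkout) = 1 and h(Product) = 0. By first-step analysis:
h(Cart) = 0.25·0 + 0.29·1 + 0.21·h(Cart) + 0.25·h(Home)
h(Home) = 0.33·0 + 0.19·1 + 0.24·h(Cart) + 0.24·h(Home)
Solving: h(Cart) = 0.4957, h(Home) = 0.4066.
Starting from Home, the probability is 0.4066.

0.4066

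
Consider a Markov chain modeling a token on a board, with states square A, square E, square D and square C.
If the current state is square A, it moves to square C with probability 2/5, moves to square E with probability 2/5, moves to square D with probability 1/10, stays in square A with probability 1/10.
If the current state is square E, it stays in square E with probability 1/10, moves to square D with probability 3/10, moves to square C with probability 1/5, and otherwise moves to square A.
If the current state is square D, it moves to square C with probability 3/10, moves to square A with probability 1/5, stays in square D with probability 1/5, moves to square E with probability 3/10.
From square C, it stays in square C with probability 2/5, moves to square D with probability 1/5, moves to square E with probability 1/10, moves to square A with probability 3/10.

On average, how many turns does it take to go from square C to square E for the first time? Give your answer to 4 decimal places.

4.8571

Let t(s) be the expected number of turns to first reach square E from state s, with t(square E) = 0. Conditioning on the first turn:
t(square A) = 1 + 0.1·t(square A) + 0.1·t(square D) + 0.4·t(square C)
t(square D) = 1 + 0.2·t(square A) + 0.2·t(square D) + 0.3·t(square C)
t(square C) = 1 + 0.3·t(square A) + 0.2·t(square D) + 0.4·t(square C)
Solving: t(square A) = 3.7143, t(square D) = 4.0000, t(square C) = 4.8571.
Expected turns from square C to square E: 4.8571.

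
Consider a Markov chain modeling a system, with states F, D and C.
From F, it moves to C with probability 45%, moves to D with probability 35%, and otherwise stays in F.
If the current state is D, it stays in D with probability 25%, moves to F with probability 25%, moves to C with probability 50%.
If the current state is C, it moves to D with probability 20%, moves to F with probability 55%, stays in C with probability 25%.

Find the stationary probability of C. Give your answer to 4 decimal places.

0.3861

Let the stationary distribution be π with π = πP and π_1 + π_2 + π_3 = 1.
π_1 = 0.2·π_1 + 0.25·π_2 + 0.55·π_3
π_2 = 0.35·π_1 + 0.25·π_2 + 0.2·π_3
Solving with the normalization constraint gives π = (0.3484, 0.2655, 0.3861).
So the stationary probability of C is 0.3861.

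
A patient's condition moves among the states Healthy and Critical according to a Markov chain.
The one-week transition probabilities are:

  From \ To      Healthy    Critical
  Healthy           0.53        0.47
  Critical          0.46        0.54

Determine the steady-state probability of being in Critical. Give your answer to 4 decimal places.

0.5054

Let the stationary distribution be π with π = πP and π_1 + π_2 = 1.
π_1 = 0.53·π_1 + 0.46·π_2
Solving with the normalization constraint gives π = (0.4946, 0.5054).
So the stationary probability of Critical is 0.5054.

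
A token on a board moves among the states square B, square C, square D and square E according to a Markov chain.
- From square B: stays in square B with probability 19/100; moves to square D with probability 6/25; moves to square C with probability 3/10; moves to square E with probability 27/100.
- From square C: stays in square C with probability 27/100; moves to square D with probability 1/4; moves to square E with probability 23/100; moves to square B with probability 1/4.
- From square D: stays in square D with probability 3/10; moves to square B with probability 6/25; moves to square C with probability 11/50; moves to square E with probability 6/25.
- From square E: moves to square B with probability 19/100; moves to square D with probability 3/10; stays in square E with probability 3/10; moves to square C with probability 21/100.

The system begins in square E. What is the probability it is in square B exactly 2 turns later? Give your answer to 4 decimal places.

Propagate the distribution vector 2 turns from square E.
After 0 turns: (0.0000, 0.0000, 0.0000, 1.0000)
After 1 turn: (0.1900, 0.2100, 0.3000, 0.3000)
After 2 turns: (0.2176, 0.2427, 0.2781, 0.2616)
P(in square B after 2 turns) = 0.2176

0.2176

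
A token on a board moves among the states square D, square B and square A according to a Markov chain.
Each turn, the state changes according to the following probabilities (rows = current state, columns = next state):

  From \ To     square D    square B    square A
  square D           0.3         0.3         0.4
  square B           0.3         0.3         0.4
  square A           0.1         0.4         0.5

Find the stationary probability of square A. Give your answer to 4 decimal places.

Let the stationary distribution be π with π = πP and π_1 + π_2 + π_3 = 1.
π_1 = 0.3·π_1 + 0.3·π_2 + 0.1·π_3
π_2 = 0.3·π_1 + 0.3·π_2 + 0.4·π_3
Solving with the normalization constraint gives π = (0.2111, 0.3444, 0.4444).
So the stationary probability of square A is 0.4444.

0.4444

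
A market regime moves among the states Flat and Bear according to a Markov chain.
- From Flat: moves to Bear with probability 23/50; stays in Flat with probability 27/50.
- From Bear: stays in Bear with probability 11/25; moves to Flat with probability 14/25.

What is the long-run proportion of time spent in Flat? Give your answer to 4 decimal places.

0.5490

Let the stationary distribution be π with π = πP and π_1 + π_2 = 1.
π_1 = 0.54·π_1 + 0.56·π_2
Solving with the normalization constraint gives π = (0.5490, 0.4510).
So the stationary probability of Flat is 0.5490.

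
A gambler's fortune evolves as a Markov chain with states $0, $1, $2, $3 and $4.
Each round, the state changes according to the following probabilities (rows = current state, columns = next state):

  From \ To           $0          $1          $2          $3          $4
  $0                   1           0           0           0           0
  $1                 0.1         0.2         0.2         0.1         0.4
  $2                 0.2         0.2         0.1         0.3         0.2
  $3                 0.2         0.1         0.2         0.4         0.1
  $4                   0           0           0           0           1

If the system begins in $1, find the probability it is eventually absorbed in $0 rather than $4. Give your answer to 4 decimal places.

Let h(s) be the probability of absorption at $0 starting from transient state s. Then h($0) = 1 and h($4) = 0. By first-step analysis:
h($1) = 0.1·1 + 0.2·h($1) + 0.2·h($2) + 0.1·h($3) + 0.4·0
h($2) = 0.2·1 + 0.2·h($1) + 0.1·h($2) + 0.3·h($3) + 0.2·0
h($3) = 0.2·1 + 0.1·h($1) + 0.2·h($2) + 0.4·h($3) + 0.1·0
Solving: h($1) = 0.3109, h($2) = 0.4721, h($3) = 0.5425.
Starting from $1, the probability is 0.3109.

0.3109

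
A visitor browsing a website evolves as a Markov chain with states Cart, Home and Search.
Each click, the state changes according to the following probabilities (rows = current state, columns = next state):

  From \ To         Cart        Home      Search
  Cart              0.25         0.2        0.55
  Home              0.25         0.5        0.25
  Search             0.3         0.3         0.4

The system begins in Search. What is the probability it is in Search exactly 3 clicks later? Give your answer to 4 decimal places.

0.3910

Propagate the distribution vector 3 clicks from Search.
After 0 clicks: (0.0000, 0.0000, 1.0000)
After 1 click: (0.3000, 0.3000, 0.4000)
After 2 clicks: (0.2700, 0.3300, 0.4000)
After 3 clicks: (0.2700, 0.3390, 0.3910)
P(in Search after 3 clicks) = 0.3910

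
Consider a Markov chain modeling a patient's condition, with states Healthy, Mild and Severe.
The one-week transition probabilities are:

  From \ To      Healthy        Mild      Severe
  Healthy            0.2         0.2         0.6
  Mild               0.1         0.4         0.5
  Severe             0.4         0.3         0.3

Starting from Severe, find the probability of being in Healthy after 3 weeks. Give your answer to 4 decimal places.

Propagate the distribution vector 3 weeks from Severe.
After 0 weeks: (0.0000, 0.0000, 1.0000)
After 1 week: (0.4000, 0.3000, 0.3000)
After 2 weeks: (0.2300, 0.2900, 0.4800)
After 3 weeks: (0.2670, 0.3060, 0.4270)
P(in Healthy after 3 weeks) = 0.2670

0.2670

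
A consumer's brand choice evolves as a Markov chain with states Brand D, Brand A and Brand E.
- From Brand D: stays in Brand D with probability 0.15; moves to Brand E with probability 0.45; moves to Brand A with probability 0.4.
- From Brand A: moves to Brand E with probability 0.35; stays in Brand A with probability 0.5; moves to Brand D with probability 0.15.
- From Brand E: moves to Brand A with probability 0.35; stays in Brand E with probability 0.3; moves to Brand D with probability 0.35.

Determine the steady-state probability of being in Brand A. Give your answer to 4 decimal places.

0.4248

Let the stationary distribution be π with π = πP and π_1 + π_2 + π_3 = 1.
π_1 = 0.15·π_1 + 0.15·π_2 + 0.35·π_3
π_2 = 0.4·π_1 + 0.5·π_2 + 0.35·π_3
Solving with the normalization constraint gives π = (0.2209, 0.4248, 0.3544).
So the stationary probability of Brand A is 0.4248.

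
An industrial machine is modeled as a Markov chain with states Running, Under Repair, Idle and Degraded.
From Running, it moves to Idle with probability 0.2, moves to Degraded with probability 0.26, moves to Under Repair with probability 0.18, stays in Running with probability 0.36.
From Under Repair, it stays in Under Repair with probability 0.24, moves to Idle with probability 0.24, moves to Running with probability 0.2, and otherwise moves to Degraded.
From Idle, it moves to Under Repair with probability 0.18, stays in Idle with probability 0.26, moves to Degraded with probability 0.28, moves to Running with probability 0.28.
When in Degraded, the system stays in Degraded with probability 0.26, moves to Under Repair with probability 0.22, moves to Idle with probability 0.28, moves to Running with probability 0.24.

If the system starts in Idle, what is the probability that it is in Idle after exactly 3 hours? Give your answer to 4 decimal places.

0.2449

Propagate the distribution vector 3 hours from Idle.
After 0 hours: (0.0000, 0.0000, 1.0000, 0.0000)
After 1 hour: (0.2800, 0.1800, 0.2600, 0.2800)
After 2 hours: (0.2768, 0.2020, 0.2452, 0.2760)
After 3 hours: (0.2749, 0.2032, 0.2449, 0.2770)
P(in Idle after 3 hours) = 0.2449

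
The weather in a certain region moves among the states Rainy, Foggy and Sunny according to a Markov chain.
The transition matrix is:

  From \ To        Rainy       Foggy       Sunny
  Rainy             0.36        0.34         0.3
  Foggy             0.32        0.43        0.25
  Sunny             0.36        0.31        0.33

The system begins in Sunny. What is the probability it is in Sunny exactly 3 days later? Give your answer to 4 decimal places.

Propagate the distribution vector 3 days from Sunny.
After 0 days: (0.0000, 0.0000, 1.0000)
After 1 day: (0.3600, 0.3100, 0.3300)
After 2 days: (0.3476, 0.3580, 0.2944)
After 3 days: (0.3457, 0.3634, 0.2909)
P(in Sunny after 3 days) = 0.2909

0.2909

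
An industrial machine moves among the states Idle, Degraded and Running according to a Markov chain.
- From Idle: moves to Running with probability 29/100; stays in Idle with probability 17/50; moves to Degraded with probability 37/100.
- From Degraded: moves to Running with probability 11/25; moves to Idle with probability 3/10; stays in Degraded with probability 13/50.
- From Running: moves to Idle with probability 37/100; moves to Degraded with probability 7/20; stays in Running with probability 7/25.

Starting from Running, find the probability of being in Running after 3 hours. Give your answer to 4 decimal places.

0.3355

Propagate the distribution vector 3 hours from Running.
After 0 hours: (0.0000, 0.0000, 1.0000)
After 1 hour: (0.3700, 0.3500, 0.2800)
After 2 hours: (0.3344, 0.3259, 0.3397)
After 3 hours: (0.3372, 0.3274, 0.3355)
P(in Running after 3 hours) = 0.3355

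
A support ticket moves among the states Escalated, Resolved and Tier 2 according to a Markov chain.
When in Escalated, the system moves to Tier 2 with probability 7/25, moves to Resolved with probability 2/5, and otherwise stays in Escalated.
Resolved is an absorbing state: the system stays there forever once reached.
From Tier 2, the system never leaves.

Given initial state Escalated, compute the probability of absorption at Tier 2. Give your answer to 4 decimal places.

0.4118

Let h(s) be the probability of absorption at Tier 2 starting from transient state s. Then h(Tier 2) = 1 and h(Resolved) = 0. By first-step analysis:
h(Escalated) = 0.32·h(Escalated) + 0.4·0 + 0.28·1
Solving: h(Escalated) = 0.4118.
Starting from Escalated, the probability is 0.4118.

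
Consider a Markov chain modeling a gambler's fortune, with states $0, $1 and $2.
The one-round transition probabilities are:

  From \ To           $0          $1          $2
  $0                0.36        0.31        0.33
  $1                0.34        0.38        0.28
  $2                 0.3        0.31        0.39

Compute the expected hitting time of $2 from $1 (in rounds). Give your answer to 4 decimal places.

Let t(s) be the expected number of rounds to first reach $2 from state s, with t($2) = 0. Conditioning on the first round:
t($0) = 1 + 0.36·t($0) + 0.31·t($1)
t($1) = 1 + 0.34·t($0) + 0.38·t($1)
Solving: t($0) = 3.1915, t($1) = 3.3631.
Expected rounds from $1 to $2: 3.3631.

3.3631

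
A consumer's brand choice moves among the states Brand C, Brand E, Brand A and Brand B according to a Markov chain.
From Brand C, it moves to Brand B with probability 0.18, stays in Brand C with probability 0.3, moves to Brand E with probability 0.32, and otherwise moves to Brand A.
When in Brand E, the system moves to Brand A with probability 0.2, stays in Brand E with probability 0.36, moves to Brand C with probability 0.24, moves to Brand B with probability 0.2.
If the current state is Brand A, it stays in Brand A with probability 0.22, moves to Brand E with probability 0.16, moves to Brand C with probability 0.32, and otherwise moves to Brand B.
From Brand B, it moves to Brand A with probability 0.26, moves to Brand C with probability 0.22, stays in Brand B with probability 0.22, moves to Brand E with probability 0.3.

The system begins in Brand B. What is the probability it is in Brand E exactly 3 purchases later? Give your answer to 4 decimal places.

0.2920

Propagate the distribution vector 3 purchases from Brand B.
After 0 purchases: (0.0000, 0.0000, 0.0000, 1.0000)
After 1 purchase: (0.2200, 0.3000, 0.2600, 0.2200)
After 2 purchases: (0.2696, 0.2860, 0.2184, 0.2260)
After 3 purchases: (0.2691, 0.2920, 0.2179, 0.2210)
P(in Brand E after 3 purchases) = 0.2920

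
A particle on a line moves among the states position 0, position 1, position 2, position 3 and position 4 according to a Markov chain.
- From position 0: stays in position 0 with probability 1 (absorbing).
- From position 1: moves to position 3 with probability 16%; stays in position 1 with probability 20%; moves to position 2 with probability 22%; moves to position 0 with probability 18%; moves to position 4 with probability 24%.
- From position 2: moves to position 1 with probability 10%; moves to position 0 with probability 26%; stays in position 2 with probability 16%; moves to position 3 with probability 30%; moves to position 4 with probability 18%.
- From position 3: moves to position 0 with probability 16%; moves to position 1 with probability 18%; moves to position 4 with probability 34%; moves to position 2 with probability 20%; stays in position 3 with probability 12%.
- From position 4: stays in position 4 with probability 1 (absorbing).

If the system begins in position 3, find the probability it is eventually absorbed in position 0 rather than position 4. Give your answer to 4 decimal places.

0.3852

Let h(s) be the probability of absorption at position 0 starting from transient state s. Then h(position 0) = 1 and h(position 4) = 0. By first-step analysis:
h(position 1) = 0.18·1 + 0.2·h(position 1) + 0.22·h(position 2) + 0.16·h(position 3) + 0.24·0
h(position 2) = 0.26·1 + 0.1·h(position 1) + 0.16·h(position 2) + 0.3·h(position 3) + 0.18·0
h(position 3) = 0.16·1 + 0.18·h(position 1) + 0.2·h(position 2) + 0.12·h(position 3) + 0.34·0
Solving: h(position 1) = 0.4394, h(position 2) = 0.4994, h(position 3) = 0.3852.
Starting from position 3, the probability is 0.3852.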